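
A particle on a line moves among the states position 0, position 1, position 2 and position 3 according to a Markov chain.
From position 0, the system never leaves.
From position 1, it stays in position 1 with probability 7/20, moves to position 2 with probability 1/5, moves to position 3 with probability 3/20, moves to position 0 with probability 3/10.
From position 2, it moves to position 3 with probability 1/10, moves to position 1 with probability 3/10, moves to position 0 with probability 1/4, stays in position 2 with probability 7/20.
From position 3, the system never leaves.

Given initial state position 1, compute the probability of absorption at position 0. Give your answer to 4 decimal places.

Let h(s) be the probability of absorption at position 0 starting from transient state s. Then h(position 0) = 1 and h(position 3) = 0. By first-step analysis:
h(position 1) = 0.3·1 + 0.35·h(position 1) + 0.2·h(position 2) + 0.15·0
h(position 2) = 0.25·1 + 0.3·h(position 1) + 0.35·h(position 2) + 0.1·0
Solving: h(position 1) = 0.6759, h(position 2) = 0.6966.
Starting from position 1, the probability is 0.6759.

0.6759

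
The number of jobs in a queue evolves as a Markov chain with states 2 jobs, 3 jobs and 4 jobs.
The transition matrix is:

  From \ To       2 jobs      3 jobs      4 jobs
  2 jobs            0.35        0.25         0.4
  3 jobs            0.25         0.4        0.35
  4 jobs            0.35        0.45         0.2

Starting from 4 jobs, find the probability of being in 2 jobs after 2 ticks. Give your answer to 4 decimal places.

Sum over the intermediate state after 1 tick:
P = P(4 jobs→2 jobs)·P(2 jobs→2 jobs) + P(4 jobs→3 jobs)·P(3 jobs→2 jobs) + P(4 jobs→4 jobs)·P(4 jobs→2 jobs)
  = 0.35×0.35 + 0.45×0.25 + 0.2×0.35
  = 0.1225 + 0.1125 + 0.0700 = 0.3050

0.3050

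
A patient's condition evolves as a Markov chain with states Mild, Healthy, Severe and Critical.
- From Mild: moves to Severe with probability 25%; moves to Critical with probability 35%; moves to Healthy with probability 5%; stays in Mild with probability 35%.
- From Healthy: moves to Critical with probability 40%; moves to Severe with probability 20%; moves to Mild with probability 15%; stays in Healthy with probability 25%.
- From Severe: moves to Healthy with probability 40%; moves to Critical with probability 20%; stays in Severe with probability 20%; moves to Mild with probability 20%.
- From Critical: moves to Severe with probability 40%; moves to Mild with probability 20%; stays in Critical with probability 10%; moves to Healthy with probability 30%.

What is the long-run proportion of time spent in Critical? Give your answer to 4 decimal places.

0.2588

Let the stationary distribution be π with π = πP and π_1 + π_2 + π_3 + π_4 = 1.
π_1 = 0.35·π_1 + 0.15·π_2 + 0.2·π_3 + 0.2·π_4
π_2 = 0.05·π_1 + 0.25·π_2 + 0.4·π_3 + 0.3·π_4
π_3 = 0.25·π_1 + 0.2·π_2 + 0.2·π_3 + 0.4·π_4
Solving with the normalization constraint gives π = (0.2201, 0.2583, 0.2628, 0.2588).
So the stationary probability of Critical is 0.2588.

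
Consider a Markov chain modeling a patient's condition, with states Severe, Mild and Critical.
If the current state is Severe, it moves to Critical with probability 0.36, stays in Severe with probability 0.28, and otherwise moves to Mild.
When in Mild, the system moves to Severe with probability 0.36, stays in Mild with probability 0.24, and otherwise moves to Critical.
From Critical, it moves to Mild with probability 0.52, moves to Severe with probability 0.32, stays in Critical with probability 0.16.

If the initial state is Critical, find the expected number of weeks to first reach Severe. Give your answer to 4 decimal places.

2.9740

Let t(s) be the expected number of weeks to first reach Severe from state s, with t(Severe) = 0. Conditioning on the first week:
t(Mild) = 1 + 0.24·t(Mild) + 0.4·t(Critical)
t(Critical) = 1 + 0.52·t(Mild) + 0.16·t(Critical)
Solving: t(Mild) = 2.8810, t(Critical) = 2.9740.
Expected weeks from Critical to Severe: 2.9740.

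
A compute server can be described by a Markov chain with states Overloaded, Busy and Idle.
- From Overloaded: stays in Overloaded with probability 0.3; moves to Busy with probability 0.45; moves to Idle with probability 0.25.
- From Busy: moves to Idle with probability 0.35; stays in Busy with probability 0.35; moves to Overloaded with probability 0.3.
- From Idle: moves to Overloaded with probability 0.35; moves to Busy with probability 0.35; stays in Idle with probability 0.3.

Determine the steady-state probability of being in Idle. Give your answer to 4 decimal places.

Let the stationary distribution be π with π = πP and π_1 + π_2 + π_3 = 1.
π_1 = 0.3·π_1 + 0.3·π_2 + 0.35·π_3
π_2 = 0.45·π_1 + 0.35·π_2 + 0.35·π_3
Solving with the normalization constraint gives π = (0.3152, 0.3815, 0.3033).
So the stationary probability of Idle is 0.3033.

0.3033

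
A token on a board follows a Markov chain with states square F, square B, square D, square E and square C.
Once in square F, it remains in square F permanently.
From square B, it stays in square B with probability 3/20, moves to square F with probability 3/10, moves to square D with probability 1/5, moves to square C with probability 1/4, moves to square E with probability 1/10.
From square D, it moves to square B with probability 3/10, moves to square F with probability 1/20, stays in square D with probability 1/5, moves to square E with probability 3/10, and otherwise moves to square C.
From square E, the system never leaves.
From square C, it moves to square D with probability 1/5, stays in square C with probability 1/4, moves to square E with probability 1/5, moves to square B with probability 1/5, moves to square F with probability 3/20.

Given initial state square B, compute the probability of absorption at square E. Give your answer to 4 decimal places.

0.4306

Let h(s) be the probability of absorption at square E starting from transient state s. Then h(square E) = 1 and h(square F) = 0. By first-step analysis:
h(square B) = 0.3·0 + 0.15·h(square B) + 0.2·h(square D) + 0.1·1 + 0.25·h(square C)
h(square D) = 0.05·0 + 0.3·h(square B) + 0.2·h(square D) + 0.3·1 + 0.15·h(square C)
h(square C) = 0.15·0 + 0.2·h(square B) + 0.2·h(square D) + 0.2·1 + 0.25·h(square C)
Solving: h(square B) = 0.4306, h(square D) = 0.6400, h(square C) = 0.5522.
Starting from square B, the probability is 0.4306.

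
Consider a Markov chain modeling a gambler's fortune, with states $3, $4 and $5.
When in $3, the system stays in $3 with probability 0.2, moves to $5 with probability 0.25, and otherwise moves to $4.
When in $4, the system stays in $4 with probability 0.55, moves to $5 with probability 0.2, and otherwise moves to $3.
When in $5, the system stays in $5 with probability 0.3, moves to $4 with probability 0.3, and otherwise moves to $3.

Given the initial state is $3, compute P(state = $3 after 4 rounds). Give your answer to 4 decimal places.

Propagate the distribution vector 4 rounds from $3.
After 0 rounds: (1.0000, 0.0000, 0.0000)
After 1 round: (0.2000, 0.5500, 0.2500)
After 2 rounds: (0.2775, 0.4875, 0.2350)
After 3 rounds: (0.2714, 0.4913, 0.2374)
After 4 rounds: (0.2720, 0.4907, 0.2373)
P(in $3 after 4 rounds) = 0.2720

0.2720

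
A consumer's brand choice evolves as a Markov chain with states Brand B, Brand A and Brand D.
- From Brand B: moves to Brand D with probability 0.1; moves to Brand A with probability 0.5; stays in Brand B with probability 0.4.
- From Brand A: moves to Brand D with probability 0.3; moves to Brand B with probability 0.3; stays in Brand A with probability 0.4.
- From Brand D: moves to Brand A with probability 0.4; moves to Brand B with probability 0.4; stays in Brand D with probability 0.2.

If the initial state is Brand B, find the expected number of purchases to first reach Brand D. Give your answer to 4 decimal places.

Let t(s) be the expected number of purchases to first reach Brand D from state s, with t(Brand D) = 0. Conditioning on the first purchase:
t(Brand B) = 1 + 0.4·t(Brand B) + 0.5·t(Brand A)
t(Brand A) = 1 + 0.3·t(Brand B) + 0.4·t(Brand A)
Solving: t(Brand B) = 5.2381, t(Brand A) = 4.2857.
Expected purchases from Brand B to Brand D: 5.2381.

5.2381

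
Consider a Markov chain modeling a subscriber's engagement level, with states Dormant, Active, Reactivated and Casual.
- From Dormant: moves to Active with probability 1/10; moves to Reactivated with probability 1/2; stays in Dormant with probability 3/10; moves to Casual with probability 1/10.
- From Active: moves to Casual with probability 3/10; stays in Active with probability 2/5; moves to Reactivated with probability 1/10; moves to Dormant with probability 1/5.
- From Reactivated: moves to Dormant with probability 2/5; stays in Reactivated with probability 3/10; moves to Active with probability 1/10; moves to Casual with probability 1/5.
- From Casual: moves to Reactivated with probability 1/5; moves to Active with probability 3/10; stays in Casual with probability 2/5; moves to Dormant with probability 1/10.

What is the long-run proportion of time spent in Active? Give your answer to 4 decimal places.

0.2127

Let the stationary distribution be π with π = πP and π_1 + π_2 + π_3 + π_4 = 1.
π_1 = 0.3·π_1 + 0.2·π_2 + 0.4·π_3 + 0.1·π_4
π_2 = 0.1·π_1 + 0.4·π_2 + 0.1·π_3 + 0.3·π_4
π_3 = 0.5·π_1 + 0.1·π_2 + 0.3·π_3 + 0.2·π_4
Solving with the normalization constraint gives π = (0.2583, 0.2127, 0.2847, 0.2443).
So the stationary probability of Active is 0.2127.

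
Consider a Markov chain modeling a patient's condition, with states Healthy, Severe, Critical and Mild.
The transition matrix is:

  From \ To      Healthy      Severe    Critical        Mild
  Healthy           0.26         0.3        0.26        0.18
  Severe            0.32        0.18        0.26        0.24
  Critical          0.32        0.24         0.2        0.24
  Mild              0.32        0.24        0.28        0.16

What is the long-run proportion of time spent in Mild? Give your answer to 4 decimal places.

Let the stationary distribution be π with π = πP and π_1 + π_2 + π_3 + π_4 = 1.
π_1 = 0.26·π_1 + 0.32·π_2 + 0.32·π_3 + 0.32·π_4
π_2 = 0.3·π_1 + 0.18·π_2 + 0.24·π_3 + 0.24·π_4
π_3 = 0.26·π_1 + 0.26·π_2 + 0.2·π_3 + 0.28·π_4
Solving with the normalization constraint gives π = (0.3019, 0.2435, 0.2492, 0.2055).
So the stationary probability of Mild is 0.2055.

0.2055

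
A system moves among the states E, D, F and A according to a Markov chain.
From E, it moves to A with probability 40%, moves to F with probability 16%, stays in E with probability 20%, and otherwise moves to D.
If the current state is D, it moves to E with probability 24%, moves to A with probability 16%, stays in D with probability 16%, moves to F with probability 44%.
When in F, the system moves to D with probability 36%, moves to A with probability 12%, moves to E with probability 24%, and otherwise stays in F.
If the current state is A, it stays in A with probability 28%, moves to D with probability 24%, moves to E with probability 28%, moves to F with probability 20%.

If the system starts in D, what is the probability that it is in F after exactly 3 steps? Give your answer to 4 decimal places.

0.2788

Propagate the distribution vector 3 steps from D.
After 0 steps: (0.0000, 1.0000, 0.0000, 0.0000)
After 1 step: (0.2400, 0.1600, 0.4400, 0.1600)
After 2 steps: (0.2368, 0.2800, 0.2640, 0.2192)
After 3 steps: (0.2393, 0.2493, 0.2788, 0.2326)
P(in F after 3 steps) = 0.2788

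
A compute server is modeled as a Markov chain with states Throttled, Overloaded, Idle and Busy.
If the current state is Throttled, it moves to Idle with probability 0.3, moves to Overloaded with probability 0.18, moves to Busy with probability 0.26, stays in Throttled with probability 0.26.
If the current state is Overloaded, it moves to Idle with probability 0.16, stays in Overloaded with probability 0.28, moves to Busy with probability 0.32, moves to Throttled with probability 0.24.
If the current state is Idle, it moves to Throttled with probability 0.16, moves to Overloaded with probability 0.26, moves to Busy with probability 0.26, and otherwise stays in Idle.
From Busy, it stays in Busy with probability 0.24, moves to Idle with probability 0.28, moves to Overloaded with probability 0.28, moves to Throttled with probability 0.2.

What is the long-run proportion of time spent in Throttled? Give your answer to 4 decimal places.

0.2123

Let the stationary distribution be π with π = πP and π_1 + π_2 + π_3 + π_4 = 1.
π_1 = 0.26·π_1 + 0.24·π_2 + 0.16·π_3 + 0.2·π_4
π_2 = 0.18·π_1 + 0.28·π_2 + 0.26·π_3 + 0.28·π_4
π_3 = 0.3·π_1 + 0.16·π_2 + 0.32·π_3 + 0.28·π_4
Solving with the normalization constraint gives π = (0.2123, 0.2535, 0.2644, 0.2698).
So the stationary probability of Throttled is 0.2123.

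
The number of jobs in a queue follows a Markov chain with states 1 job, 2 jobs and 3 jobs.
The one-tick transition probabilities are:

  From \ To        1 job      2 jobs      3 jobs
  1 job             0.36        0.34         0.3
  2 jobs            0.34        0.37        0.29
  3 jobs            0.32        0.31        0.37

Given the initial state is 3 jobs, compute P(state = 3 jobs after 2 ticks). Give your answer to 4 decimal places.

0.3228

Sum over the intermediate state after 1 tick:
P = P(3 jobs→1 job)·P(1 job→3 jobs) + P(3 jobs→2 jobs)·P(2 jobs→3 jobs) + P(3 jobs→3 jobs)·P(3 jobs→3 jobs)
  = 0.32×0.3 + 0.31×0.29 + 0.37×0.37
  = 0.0960 + 0.0899 + 0.1369 = 0.3228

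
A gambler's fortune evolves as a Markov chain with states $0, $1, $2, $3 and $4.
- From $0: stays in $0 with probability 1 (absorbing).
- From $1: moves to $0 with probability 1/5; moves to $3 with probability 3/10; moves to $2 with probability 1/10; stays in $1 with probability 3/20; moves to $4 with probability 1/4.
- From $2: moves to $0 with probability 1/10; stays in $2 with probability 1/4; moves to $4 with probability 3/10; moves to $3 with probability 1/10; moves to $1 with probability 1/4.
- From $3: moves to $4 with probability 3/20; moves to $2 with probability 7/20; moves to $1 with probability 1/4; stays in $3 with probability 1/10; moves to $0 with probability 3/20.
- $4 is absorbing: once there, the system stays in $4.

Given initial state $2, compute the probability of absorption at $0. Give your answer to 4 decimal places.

0.3276

Let h(s) be the probability of absorption at $0 starting from transient state s. Then h($0) = 1 and h($4) = 0. By first-step analysis:
h($1) = 0.2·1 + 0.15·h($1) + 0.1·h($2) + 0.3·h($3) + 0.25·0
h($2) = 0.1·1 + 0.25·h($1) + 0.25·h($2) + 0.1·h($3) + 0.3·0
h($3) = 0.15·1 + 0.25·h($1) + 0.35·h($2) + 0.1·h($3) + 0.15·0
Solving: h($1) = 0.4187, h($2) = 0.3276, h($3) = 0.4104.
Starting from $2, the probability is 0.3276.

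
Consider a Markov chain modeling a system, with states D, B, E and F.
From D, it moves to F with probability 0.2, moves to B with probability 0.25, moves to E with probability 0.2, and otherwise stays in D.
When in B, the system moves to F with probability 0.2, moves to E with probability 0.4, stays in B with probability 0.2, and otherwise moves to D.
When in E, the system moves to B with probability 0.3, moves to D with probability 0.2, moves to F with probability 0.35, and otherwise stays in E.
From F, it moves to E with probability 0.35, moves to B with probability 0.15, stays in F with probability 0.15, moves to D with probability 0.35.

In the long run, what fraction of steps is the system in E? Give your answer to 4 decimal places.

0.2668

Let the stationary distribution be π with π = πP and π_1 + π_2 + π_3 + π_4 = 1.
π_1 = 0.35·π_1 + 0.2·π_2 + 0.2·π_3 + 0.35·π_4
π_2 = 0.25·π_1 + 0.2·π_2 + 0.3·π_3 + 0.15·π_4
π_3 = 0.2·π_1 + 0.4·π_2 + 0.15·π_3 + 0.35·π_4
Solving with the normalization constraint gives π = (0.2756, 0.2290, 0.2668, 0.2286).
So the stationary probability of E is 0.2668.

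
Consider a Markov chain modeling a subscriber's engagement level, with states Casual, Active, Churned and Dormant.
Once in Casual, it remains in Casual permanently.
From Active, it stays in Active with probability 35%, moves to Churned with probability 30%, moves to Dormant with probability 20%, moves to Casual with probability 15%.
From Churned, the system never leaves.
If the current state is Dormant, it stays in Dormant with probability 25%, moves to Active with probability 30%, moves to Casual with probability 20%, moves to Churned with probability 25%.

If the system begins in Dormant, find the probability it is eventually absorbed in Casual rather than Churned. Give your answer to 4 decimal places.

0.4094

Let h(s) be the probability of absorption at Casual starting from transient state s. Then h(Casual) = 1 and h(Churned) = 0. By first-step analysis:
h(Active) = 0.15·1 + 0.35·h(Active) + 0.3·0 + 0.2·h(Dormant)
h(Dormant) = 0.2·1 + 0.3·h(Active) + 0.25·0 + 0.25·h(Dormant)
Solving: h(Active) = 0.3567, h(Dormant) = 0.4094.
Starting from Dormant, the probability is 0.4094.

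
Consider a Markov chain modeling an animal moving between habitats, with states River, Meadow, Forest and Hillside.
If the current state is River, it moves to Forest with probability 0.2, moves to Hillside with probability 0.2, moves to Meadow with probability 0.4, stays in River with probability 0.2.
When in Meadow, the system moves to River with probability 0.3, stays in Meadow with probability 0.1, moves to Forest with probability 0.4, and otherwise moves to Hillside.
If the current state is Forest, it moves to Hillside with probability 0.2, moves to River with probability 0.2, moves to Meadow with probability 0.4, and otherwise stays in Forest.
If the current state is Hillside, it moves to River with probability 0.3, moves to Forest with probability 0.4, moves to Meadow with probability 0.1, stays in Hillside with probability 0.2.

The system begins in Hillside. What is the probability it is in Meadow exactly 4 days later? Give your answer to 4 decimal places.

0.2659

Propagate the distribution vector 4 days from Hillside.
After 0 days: (0.0000, 0.0000, 0.0000, 1.0000)
After 1 day: (0.3000, 0.1000, 0.4000, 0.2000)
After 2 days: (0.2300, 0.3100, 0.2600, 0.2000)
After 3 days: (0.2510, 0.2470, 0.3020, 0.2000)
After 4 days: (0.2447, 0.2659, 0.2894, 0.2000)
P(in Meadow after 4 days) = 0.2659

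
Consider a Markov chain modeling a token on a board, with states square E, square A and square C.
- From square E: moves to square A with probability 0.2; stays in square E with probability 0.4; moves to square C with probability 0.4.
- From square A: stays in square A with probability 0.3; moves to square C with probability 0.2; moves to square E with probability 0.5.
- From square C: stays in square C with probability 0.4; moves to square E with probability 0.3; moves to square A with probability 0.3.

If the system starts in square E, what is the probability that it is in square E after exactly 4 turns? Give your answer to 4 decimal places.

0.3914

Propagate the distribution vector 4 turns from square E.
After 0 turns: (1.0000, 0.0000, 0.0000)
After 1 turn: (0.4000, 0.2000, 0.4000)
After 2 turns: (0.3800, 0.2600, 0.3600)
After 3 turns: (0.3900, 0.2620, 0.3480)
After 4 turns: (0.3914, 0.2610, 0.3476)
P(in square E after 4 turns) = 0.3914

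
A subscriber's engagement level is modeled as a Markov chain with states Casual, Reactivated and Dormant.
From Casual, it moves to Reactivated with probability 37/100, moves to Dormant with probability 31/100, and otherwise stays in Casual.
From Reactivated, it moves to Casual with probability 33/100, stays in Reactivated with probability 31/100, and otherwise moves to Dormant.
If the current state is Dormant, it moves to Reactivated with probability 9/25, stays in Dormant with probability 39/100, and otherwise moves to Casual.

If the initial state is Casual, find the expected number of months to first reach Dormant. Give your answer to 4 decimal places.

Let t(s) be the expected number of months to first reach Dormant from state s, with t(Dormant) = 0. Conditioning on the first month:
t(Casual) = 1 + 0.32·t(Casual) + 0.37·t(Reactivated)
t(Reactivated) = 1 + 0.33·t(Casual) + 0.31·t(Reactivated)
Solving: t(Casual) = 3.0539, t(Reactivated) = 2.9098.
Expected months from Casual to Dormant: 3.0539.

3.0539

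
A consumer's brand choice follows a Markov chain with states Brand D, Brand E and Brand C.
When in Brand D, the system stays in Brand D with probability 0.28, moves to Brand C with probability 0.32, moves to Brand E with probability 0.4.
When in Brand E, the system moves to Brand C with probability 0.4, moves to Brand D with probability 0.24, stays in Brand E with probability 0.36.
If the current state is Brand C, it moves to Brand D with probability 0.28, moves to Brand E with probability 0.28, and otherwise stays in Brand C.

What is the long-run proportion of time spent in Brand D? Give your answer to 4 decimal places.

0.2664

Let the stationary distribution be π with π = πP and π_1 + π_2 + π_3 = 1.
π_1 = 0.28·π_1 + 0.24·π_2 + 0.28·π_3
π_2 = 0.4·π_1 + 0.36·π_2 + 0.28·π_3
Solving with the normalization constraint gives π = (0.2664, 0.3391, 0.3945).
So the stationary probability of Brand D is 0.2664.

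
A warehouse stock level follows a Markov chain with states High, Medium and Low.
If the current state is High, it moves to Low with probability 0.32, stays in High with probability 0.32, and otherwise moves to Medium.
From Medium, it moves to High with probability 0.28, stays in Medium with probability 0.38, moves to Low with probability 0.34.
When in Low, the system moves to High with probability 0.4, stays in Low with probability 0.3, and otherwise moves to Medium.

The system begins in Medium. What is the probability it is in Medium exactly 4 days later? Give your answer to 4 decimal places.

Propagate the distribution vector 4 days from Medium.
After 0 days: (0.0000, 1.0000, 0.0000)
After 1 day: (0.2800, 0.3800, 0.3400)
After 2 days: (0.3320, 0.3472, 0.3208)
After 3 days: (0.3318, 0.3477, 0.3205)
After 4 days: (0.3317, 0.3477, 0.3205)
P(in Medium after 4 days) = 0.3477

0.3477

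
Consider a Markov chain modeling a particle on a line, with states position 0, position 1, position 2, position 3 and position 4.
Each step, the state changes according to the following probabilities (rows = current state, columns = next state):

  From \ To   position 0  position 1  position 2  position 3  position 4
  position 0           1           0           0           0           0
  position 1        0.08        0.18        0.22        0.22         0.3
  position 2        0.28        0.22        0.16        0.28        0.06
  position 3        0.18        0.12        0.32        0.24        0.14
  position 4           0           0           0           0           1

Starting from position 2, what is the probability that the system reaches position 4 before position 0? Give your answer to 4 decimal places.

Let h(s) be the probability of absorption at position 4 starting from transient state s. Then h(position 4) = 1 and h(position 0) = 0. By first-step analysis:
h(position 1) = 0.08·0 + 0.18·h(position 1) + 0.22·h(position 2) + 0.22·h(position 3) + 0.3·1
h(position 2) = 0.28·0 + 0.22·h(position 1) + 0.16·h(position 2) + 0.28·h(position 3) + 0.06·1
h(position 3) = 0.18·0 + 0.12·h(position 1) + 0.32·h(position 2) + 0.24·h(position 3) + 0.14·1
Solving: h(position 1) = 0.5796, h(position 2) = 0.3666, h(position 3) = 0.4301.
Starting from position 2, the probability is 0.3666.

0.3666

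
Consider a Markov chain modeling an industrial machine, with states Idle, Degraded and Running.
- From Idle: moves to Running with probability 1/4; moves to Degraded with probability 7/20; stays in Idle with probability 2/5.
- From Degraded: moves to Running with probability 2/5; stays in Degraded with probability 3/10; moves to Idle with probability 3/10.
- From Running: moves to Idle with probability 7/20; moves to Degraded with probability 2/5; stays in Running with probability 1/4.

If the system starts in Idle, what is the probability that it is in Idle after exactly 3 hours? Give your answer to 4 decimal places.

0.3504

Propagate the distribution vector 3 hours from Idle.
After 0 hours: (1.0000, 0.0000, 0.0000)
After 1 hour: (0.4000, 0.3500, 0.2500)
After 2 hours: (0.3525, 0.3450, 0.3025)
After 3 hours: (0.3504, 0.3479, 0.3018)
P(in Idle after 3 hours) = 0.3504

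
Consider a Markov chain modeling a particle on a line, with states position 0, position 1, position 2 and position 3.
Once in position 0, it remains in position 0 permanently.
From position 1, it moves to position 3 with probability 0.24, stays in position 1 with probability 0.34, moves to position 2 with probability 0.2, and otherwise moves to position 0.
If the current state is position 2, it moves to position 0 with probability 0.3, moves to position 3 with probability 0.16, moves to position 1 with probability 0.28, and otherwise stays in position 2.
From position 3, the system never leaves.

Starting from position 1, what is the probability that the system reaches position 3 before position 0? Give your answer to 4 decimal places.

0.4847

Let h(s) be the probability of absorption at position 3 starting from transient state s. Then h(position 3) = 1 and h(position 0) = 0. By first-step analysis:
h(position 1) = 0.22·0 + 0.34·h(position 1) + 0.2·h(position 2) + 0.24·1
h(position 2) = 0.3·0 + 0.28·h(position 1) + 0.26·h(position 2) + 0.16·1
Solving: h(position 1) = 0.4847, h(position 2) = 0.3996.
Starting from position 1, the probability is 0.4847.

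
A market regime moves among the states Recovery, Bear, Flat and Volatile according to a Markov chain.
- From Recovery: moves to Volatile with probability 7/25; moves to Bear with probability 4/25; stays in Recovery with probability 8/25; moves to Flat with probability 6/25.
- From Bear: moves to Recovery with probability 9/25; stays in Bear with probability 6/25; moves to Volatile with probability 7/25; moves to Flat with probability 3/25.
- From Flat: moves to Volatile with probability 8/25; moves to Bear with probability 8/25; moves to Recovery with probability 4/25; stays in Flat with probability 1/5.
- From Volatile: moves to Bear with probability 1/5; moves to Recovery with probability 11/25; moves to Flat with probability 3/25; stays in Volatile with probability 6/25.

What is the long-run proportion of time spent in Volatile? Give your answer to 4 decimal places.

Let the stationary distribution be π with π = πP and π_1 + π_2 + π_3 + π_4 = 1.
π_1 = 0.32·π_1 + 0.36·π_2 + 0.16·π_3 + 0.44·π_4
π_2 = 0.16·π_1 + 0.24·π_2 + 0.32·π_3 + 0.2·π_4
π_3 = 0.24·π_1 + 0.12·π_2 + 0.2·π_3 + 0.12·π_4
Solving with the normalization constraint gives π = (0.3339, 0.2162, 0.1740, 0.2759).
So the stationary probability of Volatile is 0.2759.

0.2759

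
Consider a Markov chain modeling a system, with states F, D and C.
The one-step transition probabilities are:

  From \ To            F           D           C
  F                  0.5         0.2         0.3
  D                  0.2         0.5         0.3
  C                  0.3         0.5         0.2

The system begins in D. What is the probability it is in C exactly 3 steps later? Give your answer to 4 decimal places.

Propagate the distribution vector 3 steps from D.
After 0 steps: (0.0000, 1.0000, 0.0000)
After 1 step: (0.2000, 0.5000, 0.3000)
After 2 steps: (0.2900, 0.4400, 0.2700)
After 3 steps: (0.3140, 0.4130, 0.2730)
P(in C after 3 steps) = 0.2730

0.2730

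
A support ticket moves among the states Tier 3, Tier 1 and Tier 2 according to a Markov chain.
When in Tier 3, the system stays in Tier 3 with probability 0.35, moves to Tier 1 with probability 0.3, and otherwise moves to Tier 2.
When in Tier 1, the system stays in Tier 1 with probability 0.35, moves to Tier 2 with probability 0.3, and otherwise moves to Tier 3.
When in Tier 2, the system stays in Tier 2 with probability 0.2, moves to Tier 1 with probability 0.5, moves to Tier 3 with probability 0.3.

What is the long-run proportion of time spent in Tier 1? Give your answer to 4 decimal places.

Let the stationary distribution be π with π = πP and π_1 + π_2 + π_3 = 1.
π_1 = 0.35·π_1 + 0.35·π_2 + 0.3·π_3
π_2 = 0.3·π_1 + 0.35·π_2 + 0.5·π_3
Solving with the normalization constraint gives π = (0.3356, 0.3764, 0.2880).
So the stationary probability of Tier 1 is 0.3764.

0.3764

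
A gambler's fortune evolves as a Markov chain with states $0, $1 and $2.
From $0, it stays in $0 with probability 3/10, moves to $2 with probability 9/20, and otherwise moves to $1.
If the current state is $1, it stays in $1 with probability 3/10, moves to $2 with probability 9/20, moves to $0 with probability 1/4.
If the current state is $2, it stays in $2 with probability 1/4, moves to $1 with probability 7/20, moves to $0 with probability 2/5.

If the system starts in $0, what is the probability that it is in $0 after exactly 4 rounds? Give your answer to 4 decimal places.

0.3227

Propagate the distribution vector 4 rounds from $0.
After 0 rounds: (1.0000, 0.0000, 0.0000)
After 1 round: (0.3000, 0.2500, 0.4500)
After 2 rounds: (0.3325, 0.3075, 0.3600)
After 3 rounds: (0.3206, 0.3014, 0.3780)
After 4 rounds: (0.3227, 0.3029, 0.3744)
P(in $0 after 4 rounds) = 0.3227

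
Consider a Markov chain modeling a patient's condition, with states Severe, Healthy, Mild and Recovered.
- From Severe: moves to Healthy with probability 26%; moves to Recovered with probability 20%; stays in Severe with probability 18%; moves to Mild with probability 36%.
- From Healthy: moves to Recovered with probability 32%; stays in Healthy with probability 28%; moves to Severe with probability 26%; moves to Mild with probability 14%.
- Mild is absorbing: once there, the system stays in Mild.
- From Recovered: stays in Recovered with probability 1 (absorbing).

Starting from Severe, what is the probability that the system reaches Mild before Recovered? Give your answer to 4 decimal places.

0.5654

Let h(s) be the probability of absorption at Mild starting from transient state s. Then h(Mild) = 1 and h(Recovered) = 0. By first-step analysis:
h(Severe) = 0.18·h(Severe) + 0.26·h(Healthy) + 0.36·1 + 0.2·0
h(Healthy) = 0.26·h(Severe) + 0.28·h(Healthy) + 0.14·1 + 0.32·0
Solving: h(Severe) = 0.5654, h(Healthy) = 0.3986.
Starting from Severe, the probability is 0.5654.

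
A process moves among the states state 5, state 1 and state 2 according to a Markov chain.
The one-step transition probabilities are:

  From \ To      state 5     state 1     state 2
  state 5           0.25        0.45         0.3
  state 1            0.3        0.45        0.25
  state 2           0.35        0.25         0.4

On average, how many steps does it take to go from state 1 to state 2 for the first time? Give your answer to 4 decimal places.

3.7838

Let t(s) be the expected number of steps to first reach state 2 from state s, with t(state 2) = 0. Conditioning on the first step:
t(state 5) = 1 + 0.25·t(state 5) + 0.45·t(state 1)
t(state 1) = 1 + 0.3·t(state 5) + 0.45·t(state 1)
Solving: t(state 5) = 3.6036, t(state 1) = 3.7838.
Expected steps from state 1 to state 2: 3.7838.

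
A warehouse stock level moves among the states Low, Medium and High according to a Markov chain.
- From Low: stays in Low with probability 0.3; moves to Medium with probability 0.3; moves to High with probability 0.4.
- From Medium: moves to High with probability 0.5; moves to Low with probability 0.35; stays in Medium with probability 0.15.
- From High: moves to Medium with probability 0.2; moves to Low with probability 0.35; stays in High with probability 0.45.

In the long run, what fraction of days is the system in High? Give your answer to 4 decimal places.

Let the stationary distribution be π with π = πP and π_1 + π_2 + π_3 = 1.
π_1 = 0.3·π_1 + 0.35·π_2 + 0.35·π_3
π_2 = 0.3·π_1 + 0.15·π_2 + 0.2·π_3
Solving with the normalization constraint gives π = (0.3333, 0.2222, 0.4444).
So the stationary probability of High is 0.4444.

0.4444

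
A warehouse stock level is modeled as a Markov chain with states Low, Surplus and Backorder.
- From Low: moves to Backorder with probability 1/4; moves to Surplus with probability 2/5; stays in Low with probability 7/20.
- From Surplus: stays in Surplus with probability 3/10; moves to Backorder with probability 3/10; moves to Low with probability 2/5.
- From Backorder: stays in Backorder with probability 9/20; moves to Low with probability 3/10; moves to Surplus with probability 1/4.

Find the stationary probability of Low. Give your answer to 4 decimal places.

Let the stationary distribution be π with π = πP and π_1 + π_2 + π_3 = 1.
π_1 = 0.35·π_1 + 0.4·π_2 + 0.3·π_3
π_2 = 0.4·π_1 + 0.3·π_2 + 0.25·π_3
Solving with the normalization constraint gives π = (0.3493, 0.3183, 0.3324).
So the stationary probability of Low is 0.3493.

0.3493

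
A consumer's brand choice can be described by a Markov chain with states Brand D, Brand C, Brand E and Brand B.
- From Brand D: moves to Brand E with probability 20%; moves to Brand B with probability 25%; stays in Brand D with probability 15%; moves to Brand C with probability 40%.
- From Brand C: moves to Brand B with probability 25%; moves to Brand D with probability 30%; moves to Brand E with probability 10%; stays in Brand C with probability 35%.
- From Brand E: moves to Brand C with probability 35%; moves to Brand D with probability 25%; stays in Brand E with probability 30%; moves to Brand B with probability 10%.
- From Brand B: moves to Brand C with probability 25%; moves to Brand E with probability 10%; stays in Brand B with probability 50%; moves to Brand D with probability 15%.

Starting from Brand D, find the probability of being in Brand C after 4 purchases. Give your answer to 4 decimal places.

0.3310

Propagate the distribution vector 4 purchases from Brand D.
After 0 purchases: (1.0000, 0.0000, 0.0000, 0.0000)
After 1 purchase: (0.1500, 0.4000, 0.2000, 0.2500)
After 2 purchases: (0.2300, 0.3325, 0.1550, 0.2825)
After 3 purchases: (0.2154, 0.3333, 0.1540, 0.2974)
After 4 purchases: (0.2154, 0.3310, 0.1523, 0.3012)
P(in Brand C after 4 purchases) = 0.3310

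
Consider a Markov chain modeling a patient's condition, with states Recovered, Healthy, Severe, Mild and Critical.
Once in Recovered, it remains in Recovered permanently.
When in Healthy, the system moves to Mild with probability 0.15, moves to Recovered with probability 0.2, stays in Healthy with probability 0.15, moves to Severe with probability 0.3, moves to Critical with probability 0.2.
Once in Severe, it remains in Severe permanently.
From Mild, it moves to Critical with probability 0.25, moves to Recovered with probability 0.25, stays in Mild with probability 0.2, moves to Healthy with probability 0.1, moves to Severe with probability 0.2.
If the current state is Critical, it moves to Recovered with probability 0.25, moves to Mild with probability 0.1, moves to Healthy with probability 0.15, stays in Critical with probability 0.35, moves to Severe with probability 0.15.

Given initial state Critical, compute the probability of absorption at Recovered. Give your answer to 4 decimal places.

0.5776

Let h(s) be the probability of absorption at Recovered starting from transient state s. Then h(Recovered) = 1 and h(Severe) = 0. By first-step analysis:
h(Healthy) = 0.2·1 + 0.15·h(Healthy) + 0.3·0 + 0.15·h(Mild) + 0.2·h(Critical)
h(Mild) = 0.25·1 + 0.1·h(Healthy) + 0.2·0 + 0.2·h(Mild) + 0.25·h(Critical)
h(Critical) = 0.25·1 + 0.15·h(Healthy) + 0.15·0 + 0.1·h(Mild) + 0.35·h(Critical)
Solving: h(Healthy) = 0.4685, h(Mild) = 0.5516, h(Critical) = 0.5776.
Starting from Critical, the probability is 0.5776.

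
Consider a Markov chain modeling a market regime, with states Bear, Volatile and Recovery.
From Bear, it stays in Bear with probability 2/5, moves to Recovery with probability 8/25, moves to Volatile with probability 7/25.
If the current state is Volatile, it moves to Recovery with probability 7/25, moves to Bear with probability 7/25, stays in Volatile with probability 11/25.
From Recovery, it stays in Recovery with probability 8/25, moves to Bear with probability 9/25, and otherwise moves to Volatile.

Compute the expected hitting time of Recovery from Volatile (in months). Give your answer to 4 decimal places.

3.4161

Let t(s) be the expected number of months to first reach Recovery from state s, with t(Recovery) = 0. Conditioning on the first month:
t(Bear) = 1 + 0.4·t(Bear) + 0.28·t(Volatile)
t(Volatile) = 1 + 0.28·t(Bear) + 0.44·t(Volatile)
Solving: t(Bear) = 3.2609, t(Volatile) = 3.4161.
Expected months from Volatile to Recovery: 3.4161.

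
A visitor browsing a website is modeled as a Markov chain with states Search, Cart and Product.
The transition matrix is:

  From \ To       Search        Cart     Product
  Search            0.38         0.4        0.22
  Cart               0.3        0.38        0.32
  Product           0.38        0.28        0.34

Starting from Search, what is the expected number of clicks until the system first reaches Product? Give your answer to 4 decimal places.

3.8578

Let t(s) be the expected number of clicks to first reach Product from state s, with t(Product) = 0. Conditioning on the first click:
t(Search) = 1 + 0.38·t(Search) + 0.4·t(Cart)
t(Cart) = 1 + 0.3·t(Search) + 0.38·t(Cart)
Solving: t(Search) = 3.8578, t(Cart) = 3.4796.
Expected clicks from Search to Product: 3.8578.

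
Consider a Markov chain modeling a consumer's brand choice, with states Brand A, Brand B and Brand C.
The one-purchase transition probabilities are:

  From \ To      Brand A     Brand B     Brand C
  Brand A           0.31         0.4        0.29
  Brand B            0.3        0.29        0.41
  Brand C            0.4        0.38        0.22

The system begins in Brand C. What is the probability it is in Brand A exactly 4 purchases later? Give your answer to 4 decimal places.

Propagate the distribution vector 4 purchases from Brand C.
After 0 purchases: (0.0000, 0.0000, 1.0000)
After 1 purchase: (0.4000, 0.3800, 0.2200)
After 2 purchases: (0.3260, 0.3538, 0.3202)
After 3 purchases: (0.3353, 0.3547, 0.3100)
After 4 purchases: (0.3344, 0.3548, 0.3109)
P(in Brand A after 4 purchases) = 0.3344

0.3344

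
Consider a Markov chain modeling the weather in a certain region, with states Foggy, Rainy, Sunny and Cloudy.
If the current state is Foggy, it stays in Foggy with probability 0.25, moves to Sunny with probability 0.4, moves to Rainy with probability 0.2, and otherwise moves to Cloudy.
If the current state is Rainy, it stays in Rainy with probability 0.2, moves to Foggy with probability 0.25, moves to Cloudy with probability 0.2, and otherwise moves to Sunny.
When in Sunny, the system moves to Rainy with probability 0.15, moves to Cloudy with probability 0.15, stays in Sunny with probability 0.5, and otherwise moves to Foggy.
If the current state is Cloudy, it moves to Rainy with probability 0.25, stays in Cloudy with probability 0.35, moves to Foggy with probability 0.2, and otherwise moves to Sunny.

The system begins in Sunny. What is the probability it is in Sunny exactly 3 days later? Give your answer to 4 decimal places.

Propagate the distribution vector 3 days from Sunny.
After 0 days: (0.0000, 0.0000, 1.0000, 0.0000)
After 1 day: (0.2000, 0.1500, 0.5000, 0.1500)
After 2 days: (0.2175, 0.1825, 0.4125, 0.1875)
After 3 days: (0.2200, 0.1888, 0.3946, 0.1966)
P(in Sunny after 3 days) = 0.3946

0.3946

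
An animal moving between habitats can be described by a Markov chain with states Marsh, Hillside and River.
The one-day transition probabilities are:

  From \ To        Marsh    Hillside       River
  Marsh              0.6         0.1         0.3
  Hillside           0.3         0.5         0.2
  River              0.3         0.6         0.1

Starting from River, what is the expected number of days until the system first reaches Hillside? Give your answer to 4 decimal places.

Let t(s) be the expected number of days to first reach Hillside from state s, with t(Hillside) = 0. Conditioning on the first day:
t(Marsh) = 1 + 0.6·t(Marsh) + 0.3·t(River)
t(River) = 1 + 0.3·t(Marsh) + 0.1·t(River)
Solving: t(Marsh) = 4.4444, t(River) = 2.5926.
Expected days from River to Hillside: 2.5926.

2.5926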